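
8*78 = 624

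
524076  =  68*7707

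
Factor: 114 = 2^1*3^1*19^1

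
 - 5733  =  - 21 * 273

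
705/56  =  12 + 33/56=12.59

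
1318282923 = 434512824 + 883770099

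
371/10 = 37+1/10 = 37.10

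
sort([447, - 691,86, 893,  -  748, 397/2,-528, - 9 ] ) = [ - 748,-691, - 528, - 9, 86, 397/2, 447,  893 ]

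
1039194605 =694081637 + 345112968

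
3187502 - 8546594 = -5359092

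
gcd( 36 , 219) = 3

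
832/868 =208/217 = 0.96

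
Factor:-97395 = -3^1*5^1 * 43^1*151^1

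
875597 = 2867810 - 1992213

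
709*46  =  32614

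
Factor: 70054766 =2^1*199^1*176017^1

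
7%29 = 7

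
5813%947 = 131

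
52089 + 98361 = 150450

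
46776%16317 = 14142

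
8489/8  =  1061 +1/8 = 1061.12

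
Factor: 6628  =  2^2*1657^1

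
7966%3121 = 1724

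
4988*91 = 453908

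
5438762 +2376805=7815567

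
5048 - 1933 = 3115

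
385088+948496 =1333584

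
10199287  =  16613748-6414461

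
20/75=4/15 = 0.27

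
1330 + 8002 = 9332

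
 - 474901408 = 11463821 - 486365229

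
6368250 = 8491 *750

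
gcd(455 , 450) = 5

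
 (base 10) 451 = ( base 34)D9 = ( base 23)je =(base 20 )12b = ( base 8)703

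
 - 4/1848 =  - 1/462 = -  0.00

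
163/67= 2 +29/67 = 2.43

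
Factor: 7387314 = 2^1 * 3^1*11^1 * 19^1 * 43^1*137^1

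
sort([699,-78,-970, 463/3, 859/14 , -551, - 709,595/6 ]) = [ - 970 , - 709, - 551 ,-78,859/14, 595/6, 463/3, 699 ] 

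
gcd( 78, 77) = 1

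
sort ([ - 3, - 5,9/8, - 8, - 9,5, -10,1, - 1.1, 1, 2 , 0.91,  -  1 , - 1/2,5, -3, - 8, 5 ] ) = [ - 10, - 9,-8, - 8, - 5, - 3, - 3, - 1.1, - 1,-1/2,0.91,  1, 1, 9/8, 2,5,5, 5 ]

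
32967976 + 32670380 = 65638356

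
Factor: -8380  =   - 2^2*5^1 * 419^1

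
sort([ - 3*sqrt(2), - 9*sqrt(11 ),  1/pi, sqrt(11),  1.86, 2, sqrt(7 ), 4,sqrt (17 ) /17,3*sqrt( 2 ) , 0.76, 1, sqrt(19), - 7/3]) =[ - 9 * sqrt (11 ), - 3 * sqrt (2 ), - 7/3,sqrt ( 17)/17, 1/pi,0.76,1,1.86, 2,sqrt(7), sqrt(11 ) , 4,3*sqrt(2 ), sqrt( 19)]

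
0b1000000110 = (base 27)J5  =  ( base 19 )185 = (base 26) jo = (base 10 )518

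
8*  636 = 5088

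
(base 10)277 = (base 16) 115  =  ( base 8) 425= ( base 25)b2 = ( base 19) EB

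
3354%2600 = 754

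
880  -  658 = 222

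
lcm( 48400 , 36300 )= 145200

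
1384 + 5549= 6933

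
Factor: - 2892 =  - 2^2*3^1*241^1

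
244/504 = 61/126 = 0.48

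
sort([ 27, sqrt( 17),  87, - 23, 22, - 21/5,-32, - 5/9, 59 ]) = [ - 32, - 23,-21/5, - 5/9,sqrt (17), 22,27 , 59,87]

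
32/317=32/317 = 0.10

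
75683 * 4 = 302732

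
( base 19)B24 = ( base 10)4013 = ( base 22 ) 869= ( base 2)111110101101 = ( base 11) 3019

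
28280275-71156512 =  - 42876237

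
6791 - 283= 6508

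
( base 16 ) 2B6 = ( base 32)LM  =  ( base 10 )694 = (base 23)174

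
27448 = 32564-5116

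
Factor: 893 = 19^1*47^1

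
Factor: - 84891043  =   - 73^1*197^1*5903^1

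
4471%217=131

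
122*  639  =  77958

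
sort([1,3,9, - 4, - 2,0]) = [-4, - 2,0, 1,3, 9]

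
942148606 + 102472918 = 1044621524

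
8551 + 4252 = 12803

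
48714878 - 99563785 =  - 50848907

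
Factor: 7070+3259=3^1*11^1*313^1 = 10329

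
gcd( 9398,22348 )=74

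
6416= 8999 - 2583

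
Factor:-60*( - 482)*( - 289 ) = -2^3* 3^1*5^1 * 17^2*241^1=- 8357880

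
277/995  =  277/995= 0.28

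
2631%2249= 382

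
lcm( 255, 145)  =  7395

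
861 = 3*287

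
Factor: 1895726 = 2^1 * 7^1*135409^1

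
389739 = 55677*7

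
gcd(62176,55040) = 32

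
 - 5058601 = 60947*( - 83 ) 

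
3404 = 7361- 3957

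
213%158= 55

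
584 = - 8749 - -9333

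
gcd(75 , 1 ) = 1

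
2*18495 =36990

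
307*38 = 11666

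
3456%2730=726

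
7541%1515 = 1481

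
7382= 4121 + 3261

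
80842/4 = 40421/2 = 20210.50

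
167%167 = 0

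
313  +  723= 1036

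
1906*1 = 1906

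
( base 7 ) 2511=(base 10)939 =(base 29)13b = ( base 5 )12224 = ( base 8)1653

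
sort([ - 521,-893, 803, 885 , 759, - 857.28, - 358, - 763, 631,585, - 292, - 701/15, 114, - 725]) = [ - 893, - 857.28, - 763, - 725,-521, - 358, - 292, - 701/15 , 114,585, 631, 759, 803, 885]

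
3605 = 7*515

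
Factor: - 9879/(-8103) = 73^ (- 1 )*89^1 = 89/73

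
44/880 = 1/20 = 0.05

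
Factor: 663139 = 89^1  *  7451^1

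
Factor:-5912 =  - 2^3 * 739^1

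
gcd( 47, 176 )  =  1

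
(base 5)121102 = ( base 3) 20012200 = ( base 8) 10657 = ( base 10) 4527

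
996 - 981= 15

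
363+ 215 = 578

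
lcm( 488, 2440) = 2440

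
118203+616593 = 734796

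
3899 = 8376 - 4477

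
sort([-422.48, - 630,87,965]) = [ - 630, - 422.48,87,965]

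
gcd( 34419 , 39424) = 77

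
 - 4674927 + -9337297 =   -  14012224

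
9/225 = 1/25 = 0.04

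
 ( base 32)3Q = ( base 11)101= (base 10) 122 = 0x7a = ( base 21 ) 5h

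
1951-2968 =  - 1017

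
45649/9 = 5072 + 1/9 = 5072.11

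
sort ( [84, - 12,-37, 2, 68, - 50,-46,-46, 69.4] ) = [ - 50, - 46, - 46, - 37,-12, 2, 68, 69.4, 84] 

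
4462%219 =82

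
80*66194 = 5295520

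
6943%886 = 741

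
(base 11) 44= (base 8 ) 60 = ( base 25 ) 1n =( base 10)48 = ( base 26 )1m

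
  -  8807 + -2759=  - 11566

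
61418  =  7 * 8774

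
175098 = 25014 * 7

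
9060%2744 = 828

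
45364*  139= 6305596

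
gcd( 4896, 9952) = 32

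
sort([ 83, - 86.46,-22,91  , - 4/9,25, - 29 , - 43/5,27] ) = [ - 86.46, - 29 , - 22,-43/5,-4/9,25, 27, 83,91 ]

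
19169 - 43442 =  - 24273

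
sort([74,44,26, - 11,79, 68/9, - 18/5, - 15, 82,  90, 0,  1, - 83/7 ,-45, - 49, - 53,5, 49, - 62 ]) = [ - 62, - 53,-49, - 45, - 15,-83/7, - 11,-18/5, 0,1,5, 68/9,26, 44,49,74, 79,82,90]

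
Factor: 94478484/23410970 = 2^1*3^1*5^( - 1)*11^( - 1)*89^1*88463^1 * 212827^( - 1) =47239242/11705485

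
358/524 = 179/262 = 0.68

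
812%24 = 20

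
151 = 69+82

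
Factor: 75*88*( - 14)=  - 92400= - 2^4*3^1 *5^2*7^1*11^1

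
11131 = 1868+9263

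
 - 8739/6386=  - 8739/6386  =  -1.37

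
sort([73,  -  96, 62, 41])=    [-96,41,62,73]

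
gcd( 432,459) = 27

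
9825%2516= 2277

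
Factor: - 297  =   - 3^3 * 11^1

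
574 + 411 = 985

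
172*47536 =8176192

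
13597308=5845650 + 7751658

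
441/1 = 441= 441.00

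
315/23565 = 21/1571  =  0.01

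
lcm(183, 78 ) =4758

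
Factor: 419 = 419^1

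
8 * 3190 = 25520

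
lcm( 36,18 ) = 36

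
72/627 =24/209 = 0.11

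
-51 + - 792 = -843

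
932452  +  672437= 1604889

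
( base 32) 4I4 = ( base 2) 1001001000100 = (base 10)4676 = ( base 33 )49n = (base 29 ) 5G7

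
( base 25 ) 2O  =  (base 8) 112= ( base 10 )74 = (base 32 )2a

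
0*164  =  0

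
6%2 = 0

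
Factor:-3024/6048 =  - 1/2 = -2^(  -  1 ) 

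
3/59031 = 1/19677 = 0.00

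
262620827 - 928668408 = -666047581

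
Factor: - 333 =  -  3^2*37^1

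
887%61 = 33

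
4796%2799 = 1997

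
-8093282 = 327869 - 8421151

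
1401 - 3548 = - 2147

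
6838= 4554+2284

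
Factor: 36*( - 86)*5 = - 15480 = -2^3*3^2*5^1*43^1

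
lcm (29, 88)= 2552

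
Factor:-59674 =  - 2^1*29837^1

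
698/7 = 99 + 5/7 = 99.71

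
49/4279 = 49/4279 = 0.01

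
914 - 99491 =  - 98577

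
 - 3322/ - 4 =1661/2= 830.50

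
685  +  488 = 1173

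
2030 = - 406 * ( - 5)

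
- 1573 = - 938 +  - 635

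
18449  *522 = 9630378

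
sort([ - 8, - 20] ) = [ - 20,-8]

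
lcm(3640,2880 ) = 262080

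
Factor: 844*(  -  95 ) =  - 2^2*5^1*19^1 *211^1= - 80180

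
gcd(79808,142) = 2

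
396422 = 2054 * 193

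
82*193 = 15826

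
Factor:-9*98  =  -2^1*3^2*7^2 = - 882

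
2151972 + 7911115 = 10063087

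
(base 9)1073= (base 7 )2214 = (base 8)1433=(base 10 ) 795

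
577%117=109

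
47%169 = 47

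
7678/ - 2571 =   -  7678/2571 = - 2.99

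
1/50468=1/50468= 0.00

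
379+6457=6836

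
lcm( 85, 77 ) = 6545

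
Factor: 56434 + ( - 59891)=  - 3457 = - 3457^1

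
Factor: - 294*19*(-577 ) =2^1*3^1*7^2  *19^1*577^1 = 3223122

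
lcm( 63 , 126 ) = 126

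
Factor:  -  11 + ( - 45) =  - 56 = - 2^3 * 7^1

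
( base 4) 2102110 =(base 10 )9364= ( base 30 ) ac4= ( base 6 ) 111204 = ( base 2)10010010010100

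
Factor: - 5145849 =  - 3^4*17^1*37^1*101^1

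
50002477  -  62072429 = -12069952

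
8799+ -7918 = 881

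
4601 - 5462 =-861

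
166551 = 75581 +90970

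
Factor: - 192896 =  - 2^7*11^1*137^1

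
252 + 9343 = 9595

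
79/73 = 1 + 6/73 = 1.08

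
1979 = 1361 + 618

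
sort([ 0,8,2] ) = [0, 2, 8 ]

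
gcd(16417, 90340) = 1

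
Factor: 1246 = 2^1 * 7^1*89^1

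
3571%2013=1558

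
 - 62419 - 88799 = -151218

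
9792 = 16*612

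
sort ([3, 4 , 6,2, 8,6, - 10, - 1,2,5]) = [ - 10 ,  -  1 , 2, 2,3,4,5,6,  6,8]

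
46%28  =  18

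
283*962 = 272246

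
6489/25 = 259 + 14/25 = 259.56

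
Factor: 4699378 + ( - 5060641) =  - 3^1 * 7^1 * 17203^1 = -361263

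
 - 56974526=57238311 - 114212837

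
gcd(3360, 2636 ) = 4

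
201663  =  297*679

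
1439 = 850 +589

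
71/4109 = 71/4109 =0.02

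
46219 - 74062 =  - 27843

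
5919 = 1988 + 3931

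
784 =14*56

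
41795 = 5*8359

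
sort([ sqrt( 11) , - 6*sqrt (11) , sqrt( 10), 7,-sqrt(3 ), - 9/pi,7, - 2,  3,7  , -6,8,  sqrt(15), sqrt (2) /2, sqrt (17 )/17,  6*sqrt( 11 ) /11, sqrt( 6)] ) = [-6*sqrt(11),-6,-9/pi, - 2, - sqrt( 3), sqrt(17)/17,sqrt( 2 )/2,6 *sqrt( 11)/11,sqrt (6), 3, sqrt (10), sqrt (11), sqrt ( 15),7, 7, 7, 8]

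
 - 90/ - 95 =18/19 =0.95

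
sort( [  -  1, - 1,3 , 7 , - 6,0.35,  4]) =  [ - 6, - 1 , - 1, 0.35,3,  4, 7] 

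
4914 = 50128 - 45214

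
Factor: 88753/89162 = 217/218=2^( - 1)*7^1*31^1*109^(-1) 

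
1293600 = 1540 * 840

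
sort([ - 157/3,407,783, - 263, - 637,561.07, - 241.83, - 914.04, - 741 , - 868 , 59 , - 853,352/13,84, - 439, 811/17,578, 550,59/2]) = [-914.04, - 868,-853,-741, - 637, - 439,-263,-241.83, -157/3, 352/13, 59/2,811/17,59,84, 407, 550,561.07,578,783 ]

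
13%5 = 3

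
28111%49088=28111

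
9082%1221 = 535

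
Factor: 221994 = 2^1*3^3*4111^1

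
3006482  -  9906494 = - 6900012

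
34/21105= 34/21105 = 0.00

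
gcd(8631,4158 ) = 63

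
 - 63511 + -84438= - 147949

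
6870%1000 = 870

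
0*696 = 0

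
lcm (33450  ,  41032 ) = 3077400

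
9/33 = 3/11 = 0.27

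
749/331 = 2 + 87/331 = 2.26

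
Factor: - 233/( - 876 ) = 2^(-2)  *  3^( - 1) * 73^(-1 )*233^1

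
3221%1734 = 1487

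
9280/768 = 145/12  =  12.08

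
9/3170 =9/3170 = 0.00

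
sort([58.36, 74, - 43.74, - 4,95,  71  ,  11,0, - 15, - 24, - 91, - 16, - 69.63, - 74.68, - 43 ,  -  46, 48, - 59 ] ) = [ - 91, - 74.68, - 69.63,-59,-46,-43.74 , -43, - 24, - 16, - 15, - 4,0,  11,48, 58.36,71, 74, 95]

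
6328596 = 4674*1354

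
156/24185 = 156/24185  =  0.01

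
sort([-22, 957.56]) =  [-22, 957.56] 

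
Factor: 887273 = 53^1*16741^1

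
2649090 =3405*778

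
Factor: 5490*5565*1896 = 2^4*3^4 *5^2*7^1*53^1*61^1 * 79^1= 57926307600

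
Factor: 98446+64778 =2^3*3^2 * 2267^1 = 163224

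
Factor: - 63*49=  - 3^2*7^3 =- 3087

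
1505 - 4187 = -2682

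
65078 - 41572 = 23506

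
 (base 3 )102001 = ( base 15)14d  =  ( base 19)FD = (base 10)298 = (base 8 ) 452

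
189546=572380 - 382834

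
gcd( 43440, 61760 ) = 80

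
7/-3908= - 1 + 3901/3908 = - 0.00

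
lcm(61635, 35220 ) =246540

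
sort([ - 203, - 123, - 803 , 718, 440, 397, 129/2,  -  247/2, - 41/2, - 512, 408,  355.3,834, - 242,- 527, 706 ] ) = [ - 803 , -527, - 512,  -  242, - 203,-247/2,-123, - 41/2, 129/2,355.3, 397, 408,440, 706, 718, 834 ]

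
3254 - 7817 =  - 4563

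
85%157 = 85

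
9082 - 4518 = 4564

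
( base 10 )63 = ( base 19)36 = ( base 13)4b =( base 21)30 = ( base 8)77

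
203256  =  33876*6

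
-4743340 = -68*69755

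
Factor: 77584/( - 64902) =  - 2^3*3^(-1 )*13^1*29^( - 1) = - 104/87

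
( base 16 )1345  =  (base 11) 3785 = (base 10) 4933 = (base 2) 1001101000101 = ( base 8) 11505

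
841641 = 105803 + 735838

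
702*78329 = 54986958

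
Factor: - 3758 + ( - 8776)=-2^1*3^1*2089^1 = -12534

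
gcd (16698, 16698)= 16698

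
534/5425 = 534/5425 = 0.10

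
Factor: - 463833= - 3^3*41^1*419^1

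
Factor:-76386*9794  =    -  2^2*3^1 * 29^1*59^1*83^1*439^1  =  -748124484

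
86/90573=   86/90573 = 0.00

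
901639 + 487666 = 1389305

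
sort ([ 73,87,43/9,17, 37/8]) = [ 37/8,43/9,17,  73,  87]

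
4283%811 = 228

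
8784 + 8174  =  16958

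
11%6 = 5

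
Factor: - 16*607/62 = -4856/31 =- 2^3 *31^( - 1 )*607^1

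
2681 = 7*383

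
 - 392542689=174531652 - 567074341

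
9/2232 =1/248 = 0.00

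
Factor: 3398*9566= 32505268 = 2^2 * 1699^1*4783^1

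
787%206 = 169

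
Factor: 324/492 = 3^3 * 41^( - 1)=27/41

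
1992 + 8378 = 10370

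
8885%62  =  19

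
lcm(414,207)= 414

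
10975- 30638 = -19663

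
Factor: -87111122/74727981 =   -  2^1*3^(  -  3)* 7^2 * 101^( - 1 )*409^( - 1) * 13267^1  =  - 1300166/1115343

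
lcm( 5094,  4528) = 40752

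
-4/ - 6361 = 4/6361 = 0.00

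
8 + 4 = 12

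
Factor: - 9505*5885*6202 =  - 2^1*5^2*7^1*11^1*107^1*443^1*1901^1 = - 346920808850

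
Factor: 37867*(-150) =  - 5680050 = - 2^1*3^1*5^2*19^1*1993^1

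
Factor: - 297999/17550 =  - 849/50 = - 2^( - 1 )*3^1*5^( - 2 )*283^1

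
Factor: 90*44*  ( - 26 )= -102960 = - 2^4*3^2*5^1*11^1*13^1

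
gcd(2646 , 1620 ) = 54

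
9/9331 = 9/9331= 0.00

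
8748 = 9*972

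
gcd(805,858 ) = 1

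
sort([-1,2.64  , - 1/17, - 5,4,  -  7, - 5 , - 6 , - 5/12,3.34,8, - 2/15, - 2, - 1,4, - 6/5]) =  [ - 7, - 6, - 5 , - 5, - 2, - 6/5, - 1, - 1, - 5/12, - 2/15, - 1/17,  2.64,3.34,4,4, 8 ] 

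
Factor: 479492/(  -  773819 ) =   -  2^2*13^1*467^( -1 )*1657^(  -  1)*9221^1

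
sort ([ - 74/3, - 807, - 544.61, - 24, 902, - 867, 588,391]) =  [ - 867, - 807, - 544.61,- 74/3, -24, 391,  588,902 ]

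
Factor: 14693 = 7^1*2099^1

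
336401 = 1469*229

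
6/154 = 3/77 =0.04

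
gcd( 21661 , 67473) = 1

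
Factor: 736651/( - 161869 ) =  - 709^1*1039^1 * 161869^( - 1 )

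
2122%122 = 48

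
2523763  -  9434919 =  - 6911156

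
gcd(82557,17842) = 1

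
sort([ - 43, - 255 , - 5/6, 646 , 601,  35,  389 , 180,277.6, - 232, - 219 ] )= [ - 255,  -  232,- 219, - 43, - 5/6,35,180,277.6, 389,601 , 646 ] 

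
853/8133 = 853/8133 = 0.10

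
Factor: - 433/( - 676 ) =2^( - 2)*13^(-2 )*433^1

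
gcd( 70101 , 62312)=7789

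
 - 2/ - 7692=1/3846=0.00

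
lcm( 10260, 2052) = 10260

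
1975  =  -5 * ( - 395 ) 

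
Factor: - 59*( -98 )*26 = 150332= 2^2*7^2 *13^1* 59^1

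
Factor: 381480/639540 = 2^1*3^(- 1)*17^1 * 19^( - 1) =34/57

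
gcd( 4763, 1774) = 1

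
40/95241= 40/95241 = 0.00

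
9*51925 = 467325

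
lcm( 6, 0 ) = 0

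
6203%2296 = 1611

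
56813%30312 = 26501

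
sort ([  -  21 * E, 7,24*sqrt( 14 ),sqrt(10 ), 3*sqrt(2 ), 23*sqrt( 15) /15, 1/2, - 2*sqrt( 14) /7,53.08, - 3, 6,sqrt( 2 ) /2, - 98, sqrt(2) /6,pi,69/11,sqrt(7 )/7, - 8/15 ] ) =[-98, - 21*E, - 3 , - 2*sqrt( 14 )/7, - 8/15,sqrt(2 )/6, sqrt( 7 ) /7,1/2,sqrt(2)/2,pi,sqrt(10),3*sqrt( 2 ),23*sqrt( 15)/15,6,69/11, 7,53.08,24 * sqrt( 14)]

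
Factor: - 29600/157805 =-2^5*5^1*853^( - 1) = -160/853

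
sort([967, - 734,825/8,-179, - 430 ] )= [-734 ,  -  430,-179, 825/8, 967]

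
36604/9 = 36604/9 = 4067.11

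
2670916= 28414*94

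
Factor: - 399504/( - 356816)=3^1*7^1*41^1*769^( -1) =861/769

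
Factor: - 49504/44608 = -91/82= - 2^ (-1 ) * 7^1*13^1*41^( - 1 ) 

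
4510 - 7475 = -2965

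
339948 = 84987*4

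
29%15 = 14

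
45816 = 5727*8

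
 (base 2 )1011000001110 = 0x160E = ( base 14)20B4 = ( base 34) 4u2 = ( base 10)5646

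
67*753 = 50451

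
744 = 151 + 593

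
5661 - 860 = 4801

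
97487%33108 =31271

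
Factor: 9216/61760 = 2^4*3^2*5^(  -  1)*193^( - 1)  =  144/965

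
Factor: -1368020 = -2^2*5^1*  73^1*937^1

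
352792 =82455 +270337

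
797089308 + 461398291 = 1258487599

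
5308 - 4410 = 898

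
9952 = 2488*4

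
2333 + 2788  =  5121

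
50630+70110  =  120740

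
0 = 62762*0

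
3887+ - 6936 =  - 3049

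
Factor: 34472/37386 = 556/603  =  2^2 *3^ ( - 2)*67^( - 1)*139^1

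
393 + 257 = 650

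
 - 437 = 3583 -4020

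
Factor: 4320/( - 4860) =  - 2^3 * 3^( - 2 ) = - 8/9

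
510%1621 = 510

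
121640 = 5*24328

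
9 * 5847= 52623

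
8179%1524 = 559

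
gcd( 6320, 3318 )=158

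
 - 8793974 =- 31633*278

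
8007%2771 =2465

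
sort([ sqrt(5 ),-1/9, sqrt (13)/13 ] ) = [- 1/9,sqrt ( 13 )/13, sqrt( 5 )]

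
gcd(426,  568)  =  142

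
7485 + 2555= 10040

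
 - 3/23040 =-1/7680 = - 0.00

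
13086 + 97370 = 110456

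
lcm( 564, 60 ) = 2820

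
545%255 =35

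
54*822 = 44388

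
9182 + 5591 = 14773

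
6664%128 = 8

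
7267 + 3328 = 10595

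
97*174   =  16878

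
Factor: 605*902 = 545710= 2^1*5^1 * 11^3*41^1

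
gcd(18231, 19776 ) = 309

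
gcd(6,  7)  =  1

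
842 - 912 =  - 70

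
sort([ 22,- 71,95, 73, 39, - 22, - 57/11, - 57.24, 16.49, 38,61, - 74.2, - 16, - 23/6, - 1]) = [-74.2, - 71, -57.24, - 22, - 16, - 57/11 ,-23/6, - 1, 16.49,22, 38, 39, 61, 73, 95]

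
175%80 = 15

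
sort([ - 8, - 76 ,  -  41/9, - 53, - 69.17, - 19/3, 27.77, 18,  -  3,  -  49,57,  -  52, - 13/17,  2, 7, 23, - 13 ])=[-76, - 69.17, - 53, - 52,-49, - 13, - 8, - 19/3, - 41/9, - 3,-13/17,2, 7,18, 23, 27.77, 57 ] 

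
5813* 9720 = 56502360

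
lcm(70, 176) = 6160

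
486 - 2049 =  - 1563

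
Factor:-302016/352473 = -832/971 = - 2^6*13^1*971^( - 1 ) 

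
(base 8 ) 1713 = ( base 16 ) 3cb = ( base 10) 971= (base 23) 1J5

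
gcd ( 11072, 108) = 4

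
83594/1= 83594 = 83594.00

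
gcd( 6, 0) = 6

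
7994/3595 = 7994/3595 = 2.22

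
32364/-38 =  - 16182/19 = - 851.68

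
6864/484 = 156/11 = 14.18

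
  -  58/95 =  - 58/95 = - 0.61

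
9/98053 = 9/98053= 0.00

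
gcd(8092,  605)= 1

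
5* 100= 500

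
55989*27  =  1511703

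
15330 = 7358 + 7972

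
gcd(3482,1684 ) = 2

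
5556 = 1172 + 4384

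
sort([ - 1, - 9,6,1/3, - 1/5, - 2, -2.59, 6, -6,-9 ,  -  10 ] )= [ - 10,-9,- 9, - 6,-2.59,  -  2,- 1,-1/5, 1/3 , 6,6]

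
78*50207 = 3916146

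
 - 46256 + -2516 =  - 48772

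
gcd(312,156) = 156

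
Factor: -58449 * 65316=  - 3817654884 = - 2^2  *  3^2*5443^1*19483^1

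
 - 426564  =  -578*738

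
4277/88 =4277/88 = 48.60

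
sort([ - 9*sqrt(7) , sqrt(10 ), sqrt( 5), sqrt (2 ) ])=[  -  9*sqrt( 7), sqrt( 2) , sqrt(5 ), sqrt( 10 )]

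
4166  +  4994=9160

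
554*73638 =40795452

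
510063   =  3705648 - 3195585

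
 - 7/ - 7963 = 7/7963=0.00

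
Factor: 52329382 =2^1*7^1*19^1*196727^1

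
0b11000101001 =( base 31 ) 1JR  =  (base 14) 809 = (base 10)1577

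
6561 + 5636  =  12197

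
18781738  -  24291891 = - 5510153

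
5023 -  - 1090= 6113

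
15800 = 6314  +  9486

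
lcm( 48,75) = 1200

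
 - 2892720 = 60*( - 48212 ) 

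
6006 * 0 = 0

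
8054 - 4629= 3425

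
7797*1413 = 11017161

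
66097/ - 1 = - 66097/1 = - 66097.00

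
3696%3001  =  695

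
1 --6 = 7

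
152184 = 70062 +82122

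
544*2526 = 1374144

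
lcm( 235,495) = 23265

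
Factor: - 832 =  -2^6*13^1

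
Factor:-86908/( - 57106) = 2^1 * 7^ ( - 1 )* 4079^(-1)*21727^1 = 43454/28553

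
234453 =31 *7563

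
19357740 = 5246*3690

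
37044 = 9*4116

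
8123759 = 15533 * 523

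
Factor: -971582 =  - 2^1 * 457^1*1063^1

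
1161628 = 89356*13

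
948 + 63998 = 64946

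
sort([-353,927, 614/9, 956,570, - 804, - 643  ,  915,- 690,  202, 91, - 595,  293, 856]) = [ - 804, - 690, - 643, - 595, - 353,614/9, 91,  202, 293, 570, 856,915,927,956]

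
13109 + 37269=50378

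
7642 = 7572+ 70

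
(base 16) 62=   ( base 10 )98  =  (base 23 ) 46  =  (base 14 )70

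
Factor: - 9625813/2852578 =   -  2^( - 1)*1151^1*8363^1*1426289^( - 1)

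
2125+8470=10595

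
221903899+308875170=530779069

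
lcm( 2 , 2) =2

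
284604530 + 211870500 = 496475030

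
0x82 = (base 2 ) 10000010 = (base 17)7b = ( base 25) 55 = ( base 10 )130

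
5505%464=401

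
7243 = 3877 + 3366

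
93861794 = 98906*949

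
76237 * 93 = 7090041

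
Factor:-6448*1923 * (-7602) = 2^5*3^2*7^1 * 13^1*31^1*181^1*641^1 = 94261029408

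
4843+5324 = 10167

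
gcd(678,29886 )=6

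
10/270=1/27 = 0.04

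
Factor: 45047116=2^2*11261779^1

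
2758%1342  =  74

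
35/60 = 7/12 = 0.58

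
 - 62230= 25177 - 87407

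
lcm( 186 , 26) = 2418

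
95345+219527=314872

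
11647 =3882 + 7765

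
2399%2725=2399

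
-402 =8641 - 9043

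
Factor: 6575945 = 5^1 * 157^1*8377^1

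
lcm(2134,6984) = 76824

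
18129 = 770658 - 752529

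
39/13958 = 39/13958 = 0.00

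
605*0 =0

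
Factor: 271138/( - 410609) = - 2^1 * 7^1*19^(-1)*107^1 * 181^1*21611^ (-1 ) 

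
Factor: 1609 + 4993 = 6602  =  2^1*3301^1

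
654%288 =78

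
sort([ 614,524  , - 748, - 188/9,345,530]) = [ - 748, - 188/9,345, 524, 530,614 ]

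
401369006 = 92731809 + 308637197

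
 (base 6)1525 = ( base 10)413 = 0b110011101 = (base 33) ch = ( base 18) 14h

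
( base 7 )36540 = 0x253e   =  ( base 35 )7re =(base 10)9534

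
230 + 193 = 423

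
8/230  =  4/115 = 0.03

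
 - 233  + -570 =-803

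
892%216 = 28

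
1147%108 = 67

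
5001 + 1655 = 6656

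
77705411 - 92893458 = -15188047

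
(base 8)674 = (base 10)444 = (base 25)HJ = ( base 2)110111100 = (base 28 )FO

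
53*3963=210039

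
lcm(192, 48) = 192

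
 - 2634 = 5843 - 8477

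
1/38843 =1/38843 = 0.00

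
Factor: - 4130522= - 2^1*11^1*187751^1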